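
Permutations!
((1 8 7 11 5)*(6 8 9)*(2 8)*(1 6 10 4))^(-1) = (1 4 10 9)(2 6 5 11 7 8) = ((1 9 10 4)(2 8 7 11 5 6))^(-1)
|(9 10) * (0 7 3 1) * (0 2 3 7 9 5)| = 12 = |(0 9 10 5)(1 2 3)|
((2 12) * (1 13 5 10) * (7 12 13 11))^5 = (1 13 7 10 2 11 5 12)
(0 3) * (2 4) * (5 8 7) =(0 3)(2 4)(5 8 7) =[3, 1, 4, 0, 2, 8, 6, 5, 7]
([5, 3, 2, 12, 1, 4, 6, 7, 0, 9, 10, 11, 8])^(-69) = [5, 3, 2, 12, 1, 4, 6, 7, 0, 9, 10, 11, 8]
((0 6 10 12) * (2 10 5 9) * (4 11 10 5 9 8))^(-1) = (0 12 10 11 4 8 5 2 9 6)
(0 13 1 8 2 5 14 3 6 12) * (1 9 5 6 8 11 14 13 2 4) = [2, 11, 6, 8, 1, 13, 12, 7, 4, 5, 10, 14, 0, 9, 3] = (0 2 6 12)(1 11 14 3 8 4)(5 13 9)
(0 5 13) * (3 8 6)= (0 5 13)(3 8 6)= [5, 1, 2, 8, 4, 13, 3, 7, 6, 9, 10, 11, 12, 0]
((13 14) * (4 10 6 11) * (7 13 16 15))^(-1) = ((4 10 6 11)(7 13 14 16 15))^(-1) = (4 11 6 10)(7 15 16 14 13)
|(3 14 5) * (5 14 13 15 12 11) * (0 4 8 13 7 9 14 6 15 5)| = |(0 4 8 13 5 3 7 9 14 6 15 12 11)| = 13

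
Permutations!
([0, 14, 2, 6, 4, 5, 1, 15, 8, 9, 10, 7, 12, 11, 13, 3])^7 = (1 6 3 15 7 11 13 14)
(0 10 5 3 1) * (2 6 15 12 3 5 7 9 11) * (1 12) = (0 10 7 9 11 2 6 15 1)(3 12) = [10, 0, 6, 12, 4, 5, 15, 9, 8, 11, 7, 2, 3, 13, 14, 1]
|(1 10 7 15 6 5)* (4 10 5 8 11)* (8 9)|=|(1 5)(4 10 7 15 6 9 8 11)|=8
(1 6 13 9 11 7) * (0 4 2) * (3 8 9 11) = (0 4 2)(1 6 13 11 7)(3 8 9) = [4, 6, 0, 8, 2, 5, 13, 1, 9, 3, 10, 7, 12, 11]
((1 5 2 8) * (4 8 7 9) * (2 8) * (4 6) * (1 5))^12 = (2 9 4 7 6)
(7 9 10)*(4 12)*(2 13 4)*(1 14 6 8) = (1 14 6 8)(2 13 4 12)(7 9 10) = [0, 14, 13, 3, 12, 5, 8, 9, 1, 10, 7, 11, 2, 4, 6]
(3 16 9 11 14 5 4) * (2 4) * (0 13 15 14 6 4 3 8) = (0 13 15 14 5 2 3 16 9 11 6 4 8) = [13, 1, 3, 16, 8, 2, 4, 7, 0, 11, 10, 6, 12, 15, 5, 14, 9]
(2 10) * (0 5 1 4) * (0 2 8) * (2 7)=(0 5 1 4 7 2 10 8)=[5, 4, 10, 3, 7, 1, 6, 2, 0, 9, 8]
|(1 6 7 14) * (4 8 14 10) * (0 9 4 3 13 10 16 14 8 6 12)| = 9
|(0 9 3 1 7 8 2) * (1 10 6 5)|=|(0 9 3 10 6 5 1 7 8 2)|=10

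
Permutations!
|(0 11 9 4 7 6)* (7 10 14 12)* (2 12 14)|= |(14)(0 11 9 4 10 2 12 7 6)|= 9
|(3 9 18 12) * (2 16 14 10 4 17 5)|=|(2 16 14 10 4 17 5)(3 9 18 12)|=28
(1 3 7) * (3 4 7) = (1 4 7) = [0, 4, 2, 3, 7, 5, 6, 1]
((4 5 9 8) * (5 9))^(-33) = (9)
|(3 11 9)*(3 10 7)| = 5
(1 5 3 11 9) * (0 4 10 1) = (0 4 10 1 5 3 11 9) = [4, 5, 2, 11, 10, 3, 6, 7, 8, 0, 1, 9]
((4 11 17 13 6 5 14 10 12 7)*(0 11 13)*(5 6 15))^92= ((0 11 17)(4 13 15 5 14 10 12 7))^92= (0 17 11)(4 14)(5 7)(10 13)(12 15)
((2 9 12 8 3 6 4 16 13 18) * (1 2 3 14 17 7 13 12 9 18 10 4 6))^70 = ((1 2 18 3)(4 16 12 8 14 17 7 13 10))^70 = (1 18)(2 3)(4 13 17 8 16 10 7 14 12)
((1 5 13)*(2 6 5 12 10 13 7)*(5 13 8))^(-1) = ((1 12 10 8 5 7 2 6 13))^(-1) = (1 13 6 2 7 5 8 10 12)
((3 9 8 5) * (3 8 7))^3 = (9)(5 8)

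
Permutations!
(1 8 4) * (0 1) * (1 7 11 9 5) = (0 7 11 9 5 1 8 4) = [7, 8, 2, 3, 0, 1, 6, 11, 4, 5, 10, 9]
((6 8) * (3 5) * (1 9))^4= (9)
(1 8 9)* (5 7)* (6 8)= [0, 6, 2, 3, 4, 7, 8, 5, 9, 1]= (1 6 8 9)(5 7)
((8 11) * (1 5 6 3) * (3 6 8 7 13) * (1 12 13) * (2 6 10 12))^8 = ((1 5 8 11 7)(2 6 10 12 13 3))^8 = (1 11 5 7 8)(2 10 13)(3 6 12)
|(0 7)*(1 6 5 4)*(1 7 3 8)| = 8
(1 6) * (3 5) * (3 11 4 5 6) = [0, 3, 2, 6, 5, 11, 1, 7, 8, 9, 10, 4] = (1 3 6)(4 5 11)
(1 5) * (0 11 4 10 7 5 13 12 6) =(0 11 4 10 7 5 1 13 12 6) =[11, 13, 2, 3, 10, 1, 0, 5, 8, 9, 7, 4, 6, 12]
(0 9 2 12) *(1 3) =(0 9 2 12)(1 3) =[9, 3, 12, 1, 4, 5, 6, 7, 8, 2, 10, 11, 0]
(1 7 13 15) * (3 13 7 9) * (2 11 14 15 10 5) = [0, 9, 11, 13, 4, 2, 6, 7, 8, 3, 5, 14, 12, 10, 15, 1] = (1 9 3 13 10 5 2 11 14 15)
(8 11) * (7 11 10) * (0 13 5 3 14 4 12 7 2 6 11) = (0 13 5 3 14 4 12 7)(2 6 11 8 10) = [13, 1, 6, 14, 12, 3, 11, 0, 10, 9, 2, 8, 7, 5, 4]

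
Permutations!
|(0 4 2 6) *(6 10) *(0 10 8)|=|(0 4 2 8)(6 10)|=4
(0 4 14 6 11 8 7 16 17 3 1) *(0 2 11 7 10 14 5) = (0 4 5)(1 2 11 8 10 14 6 7 16 17 3) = [4, 2, 11, 1, 5, 0, 7, 16, 10, 9, 14, 8, 12, 13, 6, 15, 17, 3]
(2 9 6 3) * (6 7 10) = (2 9 7 10 6 3) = [0, 1, 9, 2, 4, 5, 3, 10, 8, 7, 6]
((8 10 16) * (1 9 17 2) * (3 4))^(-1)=((1 9 17 2)(3 4)(8 10 16))^(-1)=(1 2 17 9)(3 4)(8 16 10)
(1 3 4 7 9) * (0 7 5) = [7, 3, 2, 4, 5, 0, 6, 9, 8, 1] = (0 7 9 1 3 4 5)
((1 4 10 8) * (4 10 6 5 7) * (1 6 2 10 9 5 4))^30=((1 9 5 7)(2 10 8 6 4))^30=(10)(1 5)(7 9)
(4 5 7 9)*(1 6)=(1 6)(4 5 7 9)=[0, 6, 2, 3, 5, 7, 1, 9, 8, 4]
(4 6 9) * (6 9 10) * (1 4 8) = (1 4 9 8)(6 10) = [0, 4, 2, 3, 9, 5, 10, 7, 1, 8, 6]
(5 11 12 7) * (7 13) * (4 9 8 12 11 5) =(4 9 8 12 13 7) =[0, 1, 2, 3, 9, 5, 6, 4, 12, 8, 10, 11, 13, 7]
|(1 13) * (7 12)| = |(1 13)(7 12)| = 2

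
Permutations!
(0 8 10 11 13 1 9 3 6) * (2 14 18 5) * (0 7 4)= [8, 9, 14, 6, 0, 2, 7, 4, 10, 3, 11, 13, 12, 1, 18, 15, 16, 17, 5]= (0 8 10 11 13 1 9 3 6 7 4)(2 14 18 5)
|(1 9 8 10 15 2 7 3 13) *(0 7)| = 10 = |(0 7 3 13 1 9 8 10 15 2)|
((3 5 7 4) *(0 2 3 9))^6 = (0 9 4 7 5 3 2)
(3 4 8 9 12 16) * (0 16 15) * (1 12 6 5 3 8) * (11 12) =[16, 11, 2, 4, 1, 3, 5, 7, 9, 6, 10, 12, 15, 13, 14, 0, 8] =(0 16 8 9 6 5 3 4 1 11 12 15)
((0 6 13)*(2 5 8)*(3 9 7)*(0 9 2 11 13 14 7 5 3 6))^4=((2 3)(5 8 11 13 9)(6 14 7))^4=(5 9 13 11 8)(6 14 7)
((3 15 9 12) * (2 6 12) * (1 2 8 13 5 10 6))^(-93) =(1 2)(3 10 8)(5 9 12)(6 13 15)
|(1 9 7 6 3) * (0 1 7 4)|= |(0 1 9 4)(3 7 6)|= 12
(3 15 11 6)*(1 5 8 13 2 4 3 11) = (1 5 8 13 2 4 3 15)(6 11) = [0, 5, 4, 15, 3, 8, 11, 7, 13, 9, 10, 6, 12, 2, 14, 1]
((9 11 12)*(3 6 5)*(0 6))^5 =(0 6 5 3)(9 12 11)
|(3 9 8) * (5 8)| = 4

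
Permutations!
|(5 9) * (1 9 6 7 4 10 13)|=8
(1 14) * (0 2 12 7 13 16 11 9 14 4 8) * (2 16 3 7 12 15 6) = (0 16 11 9 14 1 4 8)(2 15 6)(3 7 13) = [16, 4, 15, 7, 8, 5, 2, 13, 0, 14, 10, 9, 12, 3, 1, 6, 11]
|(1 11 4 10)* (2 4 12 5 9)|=8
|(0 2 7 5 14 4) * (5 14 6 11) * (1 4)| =|(0 2 7 14 1 4)(5 6 11)| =6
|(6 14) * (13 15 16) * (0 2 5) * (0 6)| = |(0 2 5 6 14)(13 15 16)| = 15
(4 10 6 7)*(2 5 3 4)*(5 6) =(2 6 7)(3 4 10 5) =[0, 1, 6, 4, 10, 3, 7, 2, 8, 9, 5]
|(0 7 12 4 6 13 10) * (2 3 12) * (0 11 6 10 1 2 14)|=|(0 7 14)(1 2 3 12 4 10 11 6 13)|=9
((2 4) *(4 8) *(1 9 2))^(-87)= ((1 9 2 8 4))^(-87)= (1 8 9 4 2)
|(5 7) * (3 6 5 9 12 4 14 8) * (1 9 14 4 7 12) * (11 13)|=14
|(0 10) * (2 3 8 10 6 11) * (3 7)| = |(0 6 11 2 7 3 8 10)| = 8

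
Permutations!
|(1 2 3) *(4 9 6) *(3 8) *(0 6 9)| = 12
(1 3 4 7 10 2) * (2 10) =(10)(1 3 4 7 2) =[0, 3, 1, 4, 7, 5, 6, 2, 8, 9, 10]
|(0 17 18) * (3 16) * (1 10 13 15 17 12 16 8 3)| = 18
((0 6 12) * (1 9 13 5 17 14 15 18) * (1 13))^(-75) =(1 9)(5 15)(13 14)(17 18)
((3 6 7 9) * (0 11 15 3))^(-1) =(0 9 7 6 3 15 11)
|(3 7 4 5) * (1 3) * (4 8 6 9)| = 8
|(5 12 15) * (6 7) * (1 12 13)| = 10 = |(1 12 15 5 13)(6 7)|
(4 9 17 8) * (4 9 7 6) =(4 7 6)(8 9 17) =[0, 1, 2, 3, 7, 5, 4, 6, 9, 17, 10, 11, 12, 13, 14, 15, 16, 8]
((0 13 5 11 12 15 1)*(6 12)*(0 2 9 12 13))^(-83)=(1 9 15 2 12)(5 11 6 13)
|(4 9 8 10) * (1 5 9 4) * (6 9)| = |(1 5 6 9 8 10)| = 6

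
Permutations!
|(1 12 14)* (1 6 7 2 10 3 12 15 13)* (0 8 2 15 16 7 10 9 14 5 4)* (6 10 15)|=|(0 8 2 9 14 10 3 12 5 4)(1 16 7 6 15 13)|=30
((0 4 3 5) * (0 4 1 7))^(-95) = ((0 1 7)(3 5 4))^(-95) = (0 1 7)(3 5 4)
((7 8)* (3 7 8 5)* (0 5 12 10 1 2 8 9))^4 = ((0 5 3 7 12 10 1 2 8 9))^4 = (0 12 8 3 1)(2 5 10 9 7)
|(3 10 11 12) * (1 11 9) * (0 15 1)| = |(0 15 1 11 12 3 10 9)| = 8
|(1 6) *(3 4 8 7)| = |(1 6)(3 4 8 7)| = 4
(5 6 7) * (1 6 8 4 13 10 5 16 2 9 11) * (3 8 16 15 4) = (1 6 7 15 4 13 10 5 16 2 9 11)(3 8) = [0, 6, 9, 8, 13, 16, 7, 15, 3, 11, 5, 1, 12, 10, 14, 4, 2]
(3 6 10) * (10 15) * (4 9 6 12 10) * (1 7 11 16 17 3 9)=[0, 7, 2, 12, 1, 5, 15, 11, 8, 6, 9, 16, 10, 13, 14, 4, 17, 3]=(1 7 11 16 17 3 12 10 9 6 15 4)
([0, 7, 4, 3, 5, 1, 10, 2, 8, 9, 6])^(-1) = [0, 5, 7, 3, 2, 4, 10, 1, 8, 9, 6]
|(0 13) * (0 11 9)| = 4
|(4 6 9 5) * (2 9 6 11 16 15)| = 7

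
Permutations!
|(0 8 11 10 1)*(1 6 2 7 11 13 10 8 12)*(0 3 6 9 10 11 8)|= |(0 12 1 3 6 2 7 8 13 11)(9 10)|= 10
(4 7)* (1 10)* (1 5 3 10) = (3 10 5)(4 7) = [0, 1, 2, 10, 7, 3, 6, 4, 8, 9, 5]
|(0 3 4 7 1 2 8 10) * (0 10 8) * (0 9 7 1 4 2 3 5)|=6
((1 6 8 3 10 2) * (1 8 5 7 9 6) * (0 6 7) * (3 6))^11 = (0 8 3 6 10 5 2)(7 9)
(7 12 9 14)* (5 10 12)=(5 10 12 9 14 7)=[0, 1, 2, 3, 4, 10, 6, 5, 8, 14, 12, 11, 9, 13, 7]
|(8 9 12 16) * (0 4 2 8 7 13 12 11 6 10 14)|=|(0 4 2 8 9 11 6 10 14)(7 13 12 16)|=36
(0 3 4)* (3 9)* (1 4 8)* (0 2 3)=(0 9)(1 4 2 3 8)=[9, 4, 3, 8, 2, 5, 6, 7, 1, 0]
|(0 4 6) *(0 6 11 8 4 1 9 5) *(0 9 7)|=|(0 1 7)(4 11 8)(5 9)|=6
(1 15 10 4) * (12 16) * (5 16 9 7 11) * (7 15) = (1 7 11 5 16 12 9 15 10 4) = [0, 7, 2, 3, 1, 16, 6, 11, 8, 15, 4, 5, 9, 13, 14, 10, 12]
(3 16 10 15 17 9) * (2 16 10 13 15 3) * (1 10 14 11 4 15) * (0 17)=(0 17 9 2 16 13 1 10 3 14 11 4 15)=[17, 10, 16, 14, 15, 5, 6, 7, 8, 2, 3, 4, 12, 1, 11, 0, 13, 9]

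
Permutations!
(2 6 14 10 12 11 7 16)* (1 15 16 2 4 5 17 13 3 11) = (1 15 16 4 5 17 13 3 11 7 2 6 14 10 12) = [0, 15, 6, 11, 5, 17, 14, 2, 8, 9, 12, 7, 1, 3, 10, 16, 4, 13]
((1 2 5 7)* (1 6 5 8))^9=((1 2 8)(5 7 6))^9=(8)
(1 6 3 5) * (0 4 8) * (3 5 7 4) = [3, 6, 2, 7, 8, 1, 5, 4, 0] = (0 3 7 4 8)(1 6 5)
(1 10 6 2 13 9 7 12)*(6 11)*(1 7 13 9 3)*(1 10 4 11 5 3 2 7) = [0, 4, 9, 10, 11, 3, 7, 12, 8, 13, 5, 6, 1, 2] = (1 4 11 6 7 12)(2 9 13)(3 10 5)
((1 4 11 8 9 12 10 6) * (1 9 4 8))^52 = (12)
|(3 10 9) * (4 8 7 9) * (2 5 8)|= |(2 5 8 7 9 3 10 4)|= 8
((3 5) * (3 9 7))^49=((3 5 9 7))^49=(3 5 9 7)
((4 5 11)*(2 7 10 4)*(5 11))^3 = (2 4 7 11 10) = ((2 7 10 4 11))^3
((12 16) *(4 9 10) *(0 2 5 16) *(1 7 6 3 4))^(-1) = ((0 2 5 16 12)(1 7 6 3 4 9 10))^(-1) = (0 12 16 5 2)(1 10 9 4 3 6 7)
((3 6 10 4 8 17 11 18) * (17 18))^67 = (3 6 10 4 8 18)(11 17)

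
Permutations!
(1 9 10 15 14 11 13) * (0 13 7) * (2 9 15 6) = (0 13 1 15 14 11 7)(2 9 10 6) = [13, 15, 9, 3, 4, 5, 2, 0, 8, 10, 6, 7, 12, 1, 11, 14]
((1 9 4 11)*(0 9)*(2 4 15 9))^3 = (0 11 2 1 4)(9 15)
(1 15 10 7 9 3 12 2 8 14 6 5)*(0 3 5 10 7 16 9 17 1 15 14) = [3, 14, 8, 12, 4, 15, 10, 17, 0, 5, 16, 11, 2, 13, 6, 7, 9, 1] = (0 3 12 2 8)(1 14 6 10 16 9 5 15 7 17)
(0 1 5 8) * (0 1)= (1 5 8)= [0, 5, 2, 3, 4, 8, 6, 7, 1]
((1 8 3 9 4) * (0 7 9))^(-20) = (0 7 9 4 1 8 3)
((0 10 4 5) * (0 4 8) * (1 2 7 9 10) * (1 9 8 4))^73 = ((0 9 10 4 5 1 2 7 8))^73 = (0 9 10 4 5 1 2 7 8)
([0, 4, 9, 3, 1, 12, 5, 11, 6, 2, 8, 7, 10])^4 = (5 6 8 10 12)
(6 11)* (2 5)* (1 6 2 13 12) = (1 6 11 2 5 13 12) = [0, 6, 5, 3, 4, 13, 11, 7, 8, 9, 10, 2, 1, 12]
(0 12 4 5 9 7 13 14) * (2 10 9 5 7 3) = (0 12 4 7 13 14)(2 10 9 3) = [12, 1, 10, 2, 7, 5, 6, 13, 8, 3, 9, 11, 4, 14, 0]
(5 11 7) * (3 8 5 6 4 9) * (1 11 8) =(1 11 7 6 4 9 3)(5 8) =[0, 11, 2, 1, 9, 8, 4, 6, 5, 3, 10, 7]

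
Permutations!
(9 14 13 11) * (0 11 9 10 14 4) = [11, 1, 2, 3, 0, 5, 6, 7, 8, 4, 14, 10, 12, 9, 13] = (0 11 10 14 13 9 4)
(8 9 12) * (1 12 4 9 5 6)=(1 12 8 5 6)(4 9)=[0, 12, 2, 3, 9, 6, 1, 7, 5, 4, 10, 11, 8]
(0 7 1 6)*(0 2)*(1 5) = (0 7 5 1 6 2) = [7, 6, 0, 3, 4, 1, 2, 5]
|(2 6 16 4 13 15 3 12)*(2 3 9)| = 14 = |(2 6 16 4 13 15 9)(3 12)|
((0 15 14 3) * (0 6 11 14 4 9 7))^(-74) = (0 15 4 9 7)(3 11)(6 14)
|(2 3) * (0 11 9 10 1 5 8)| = 14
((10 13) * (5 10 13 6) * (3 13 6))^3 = (3 5 13 10 6)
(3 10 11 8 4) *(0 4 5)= (0 4 3 10 11 8 5)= [4, 1, 2, 10, 3, 0, 6, 7, 5, 9, 11, 8]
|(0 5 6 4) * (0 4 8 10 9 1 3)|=|(0 5 6 8 10 9 1 3)|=8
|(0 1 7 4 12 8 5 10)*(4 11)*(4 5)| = 6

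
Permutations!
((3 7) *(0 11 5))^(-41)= ((0 11 5)(3 7))^(-41)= (0 11 5)(3 7)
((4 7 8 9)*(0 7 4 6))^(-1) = (0 6 9 8 7)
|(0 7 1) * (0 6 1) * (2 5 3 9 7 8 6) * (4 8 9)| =21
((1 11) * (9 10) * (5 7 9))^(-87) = ((1 11)(5 7 9 10))^(-87) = (1 11)(5 7 9 10)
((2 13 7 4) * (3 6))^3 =((2 13 7 4)(3 6))^3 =(2 4 7 13)(3 6)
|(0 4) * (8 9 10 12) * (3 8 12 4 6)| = 7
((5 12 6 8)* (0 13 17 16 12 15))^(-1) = ((0 13 17 16 12 6 8 5 15))^(-1) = (0 15 5 8 6 12 16 17 13)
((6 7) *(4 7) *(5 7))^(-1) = ((4 5 7 6))^(-1) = (4 6 7 5)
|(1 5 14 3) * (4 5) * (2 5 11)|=|(1 4 11 2 5 14 3)|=7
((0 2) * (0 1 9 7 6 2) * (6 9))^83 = ((1 6 2)(7 9))^83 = (1 2 6)(7 9)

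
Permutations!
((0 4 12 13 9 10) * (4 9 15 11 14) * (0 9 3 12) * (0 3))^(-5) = ((3 12 13 15 11 14 4)(9 10))^(-5) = (3 13 11 4 12 15 14)(9 10)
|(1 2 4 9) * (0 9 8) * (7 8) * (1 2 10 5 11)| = 12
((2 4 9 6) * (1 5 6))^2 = ((1 5 6 2 4 9))^2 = (1 6 4)(2 9 5)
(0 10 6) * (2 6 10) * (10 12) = (0 2 6)(10 12) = [2, 1, 6, 3, 4, 5, 0, 7, 8, 9, 12, 11, 10]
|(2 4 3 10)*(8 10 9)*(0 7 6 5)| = 12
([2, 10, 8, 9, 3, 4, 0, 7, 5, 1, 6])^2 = (0 8 4 9 10)(1 6 2 5 3)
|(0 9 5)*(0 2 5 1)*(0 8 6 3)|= |(0 9 1 8 6 3)(2 5)|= 6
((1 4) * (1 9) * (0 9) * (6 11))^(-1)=(0 4 1 9)(6 11)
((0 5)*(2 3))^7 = ((0 5)(2 3))^7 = (0 5)(2 3)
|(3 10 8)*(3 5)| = 4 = |(3 10 8 5)|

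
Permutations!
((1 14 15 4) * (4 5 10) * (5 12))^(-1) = (1 4 10 5 12 15 14)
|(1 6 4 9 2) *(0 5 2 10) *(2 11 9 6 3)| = 30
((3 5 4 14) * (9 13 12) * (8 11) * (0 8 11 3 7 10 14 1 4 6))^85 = ((0 8 3 5 6)(1 4)(7 10 14)(9 13 12))^85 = (1 4)(7 10 14)(9 13 12)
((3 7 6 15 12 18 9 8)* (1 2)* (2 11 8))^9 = ((1 11 8 3 7 6 15 12 18 9 2))^9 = (1 9 12 6 3 11 2 18 15 7 8)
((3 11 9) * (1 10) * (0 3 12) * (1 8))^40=(12)(1 10 8)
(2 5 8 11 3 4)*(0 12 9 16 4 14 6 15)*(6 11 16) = (0 12 9 6 15)(2 5 8 16 4)(3 14 11) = [12, 1, 5, 14, 2, 8, 15, 7, 16, 6, 10, 3, 9, 13, 11, 0, 4]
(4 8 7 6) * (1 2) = [0, 2, 1, 3, 8, 5, 4, 6, 7] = (1 2)(4 8 7 6)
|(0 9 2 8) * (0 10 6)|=6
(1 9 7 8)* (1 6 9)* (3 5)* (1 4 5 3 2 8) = [0, 4, 8, 3, 5, 2, 9, 1, 6, 7] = (1 4 5 2 8 6 9 7)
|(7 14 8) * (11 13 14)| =5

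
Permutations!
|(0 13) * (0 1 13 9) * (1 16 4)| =4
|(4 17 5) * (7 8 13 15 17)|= 7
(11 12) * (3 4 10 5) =(3 4 10 5)(11 12) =[0, 1, 2, 4, 10, 3, 6, 7, 8, 9, 5, 12, 11]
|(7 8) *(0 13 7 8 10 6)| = 5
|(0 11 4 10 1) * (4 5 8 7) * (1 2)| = 9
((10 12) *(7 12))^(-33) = (12)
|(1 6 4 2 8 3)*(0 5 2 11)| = 9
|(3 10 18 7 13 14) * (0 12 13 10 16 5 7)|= 10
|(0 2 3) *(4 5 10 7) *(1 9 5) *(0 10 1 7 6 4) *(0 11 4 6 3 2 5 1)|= 6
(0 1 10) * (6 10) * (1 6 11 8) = [6, 11, 2, 3, 4, 5, 10, 7, 1, 9, 0, 8] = (0 6 10)(1 11 8)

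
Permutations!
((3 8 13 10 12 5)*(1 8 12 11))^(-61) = (1 11 10 13 8)(3 5 12)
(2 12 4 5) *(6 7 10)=(2 12 4 5)(6 7 10)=[0, 1, 12, 3, 5, 2, 7, 10, 8, 9, 6, 11, 4]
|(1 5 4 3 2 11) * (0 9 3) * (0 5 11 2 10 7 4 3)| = |(0 9)(1 11)(3 10 7 4 5)| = 10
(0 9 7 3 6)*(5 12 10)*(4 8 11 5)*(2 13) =(0 9 7 3 6)(2 13)(4 8 11 5 12 10) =[9, 1, 13, 6, 8, 12, 0, 3, 11, 7, 4, 5, 10, 2]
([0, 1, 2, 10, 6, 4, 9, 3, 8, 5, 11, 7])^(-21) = [0, 1, 2, 7, 5, 9, 4, 11, 8, 6, 3, 10]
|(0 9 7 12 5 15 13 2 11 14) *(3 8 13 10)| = 13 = |(0 9 7 12 5 15 10 3 8 13 2 11 14)|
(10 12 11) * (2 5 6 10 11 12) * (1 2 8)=(12)(1 2 5 6 10 8)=[0, 2, 5, 3, 4, 6, 10, 7, 1, 9, 8, 11, 12]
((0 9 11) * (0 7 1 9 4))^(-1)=(0 4)(1 7 11 9)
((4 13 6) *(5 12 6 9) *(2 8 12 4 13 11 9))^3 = ((2 8 12 6 13)(4 11 9 5))^3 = (2 6 8 13 12)(4 5 9 11)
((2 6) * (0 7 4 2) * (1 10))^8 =((0 7 4 2 6)(1 10))^8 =(10)(0 2 7 6 4)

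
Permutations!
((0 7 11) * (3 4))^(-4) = (0 11 7)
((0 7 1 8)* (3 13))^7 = ((0 7 1 8)(3 13))^7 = (0 8 1 7)(3 13)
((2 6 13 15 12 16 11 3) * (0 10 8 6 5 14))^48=(0 3 15 10 2 12 8 5 16 6 14 11 13)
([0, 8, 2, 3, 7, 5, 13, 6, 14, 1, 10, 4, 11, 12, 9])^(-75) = [0, 8, 2, 3, 13, 5, 11, 12, 14, 1, 10, 6, 7, 4, 9]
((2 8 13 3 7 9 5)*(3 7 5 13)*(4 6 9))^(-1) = ((2 8 3 5)(4 6 9 13 7))^(-1) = (2 5 3 8)(4 7 13 9 6)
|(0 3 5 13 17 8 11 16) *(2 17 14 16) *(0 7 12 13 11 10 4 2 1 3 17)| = |(0 17 8 10 4 2)(1 3 5 11)(7 12 13 14 16)| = 60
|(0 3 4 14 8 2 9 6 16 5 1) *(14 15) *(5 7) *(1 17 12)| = 15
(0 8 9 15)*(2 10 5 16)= (0 8 9 15)(2 10 5 16)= [8, 1, 10, 3, 4, 16, 6, 7, 9, 15, 5, 11, 12, 13, 14, 0, 2]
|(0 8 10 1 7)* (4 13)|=10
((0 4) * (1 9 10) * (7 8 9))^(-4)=((0 4)(1 7 8 9 10))^(-4)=(1 7 8 9 10)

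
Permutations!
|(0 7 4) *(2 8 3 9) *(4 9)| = 7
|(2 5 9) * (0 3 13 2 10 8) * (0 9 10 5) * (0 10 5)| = 7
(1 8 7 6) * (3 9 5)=(1 8 7 6)(3 9 5)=[0, 8, 2, 9, 4, 3, 1, 6, 7, 5]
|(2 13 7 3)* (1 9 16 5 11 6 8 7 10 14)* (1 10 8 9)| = |(2 13 8 7 3)(5 11 6 9 16)(10 14)| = 10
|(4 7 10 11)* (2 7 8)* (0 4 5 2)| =15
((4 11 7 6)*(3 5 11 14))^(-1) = (3 14 4 6 7 11 5)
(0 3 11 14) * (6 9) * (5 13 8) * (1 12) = (0 3 11 14)(1 12)(5 13 8)(6 9) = [3, 12, 2, 11, 4, 13, 9, 7, 5, 6, 10, 14, 1, 8, 0]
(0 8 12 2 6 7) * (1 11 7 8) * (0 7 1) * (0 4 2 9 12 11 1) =[4, 1, 6, 3, 2, 5, 8, 7, 11, 12, 10, 0, 9] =(0 4 2 6 8 11)(9 12)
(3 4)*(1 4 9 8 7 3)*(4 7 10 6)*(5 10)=(1 7 3 9 8 5 10 6 4)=[0, 7, 2, 9, 1, 10, 4, 3, 5, 8, 6]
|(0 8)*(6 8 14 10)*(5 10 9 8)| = 12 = |(0 14 9 8)(5 10 6)|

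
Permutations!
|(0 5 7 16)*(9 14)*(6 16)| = 10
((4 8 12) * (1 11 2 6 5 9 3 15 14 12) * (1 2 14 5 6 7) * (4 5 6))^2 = ((1 11 14 12 5 9 3 15 6 4 8 2 7))^2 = (1 14 5 3 6 8 7 11 12 9 15 4 2)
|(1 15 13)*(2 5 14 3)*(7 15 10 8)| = 12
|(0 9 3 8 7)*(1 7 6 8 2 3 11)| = 10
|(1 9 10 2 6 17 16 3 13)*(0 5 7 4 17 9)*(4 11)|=20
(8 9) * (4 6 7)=(4 6 7)(8 9)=[0, 1, 2, 3, 6, 5, 7, 4, 9, 8]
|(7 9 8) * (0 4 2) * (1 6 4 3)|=|(0 3 1 6 4 2)(7 9 8)|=6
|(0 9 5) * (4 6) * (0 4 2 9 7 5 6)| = 12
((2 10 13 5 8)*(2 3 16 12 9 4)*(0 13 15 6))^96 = (0 16 10 5 9 6 3 2 13 12 15 8 4)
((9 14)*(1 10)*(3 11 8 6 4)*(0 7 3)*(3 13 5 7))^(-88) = (14)(0 11 6)(3 8 4)(5 13 7)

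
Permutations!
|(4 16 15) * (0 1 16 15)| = |(0 1 16)(4 15)| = 6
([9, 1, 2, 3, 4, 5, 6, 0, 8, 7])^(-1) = [7, 1, 2, 3, 4, 5, 6, 9, 8, 0]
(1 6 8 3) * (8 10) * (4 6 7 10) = (1 7 10 8 3)(4 6) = [0, 7, 2, 1, 6, 5, 4, 10, 3, 9, 8]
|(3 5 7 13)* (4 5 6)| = 6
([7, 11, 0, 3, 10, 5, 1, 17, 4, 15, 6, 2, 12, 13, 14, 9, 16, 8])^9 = (0 2 11 1 6 10 4 8 17 7)(9 15)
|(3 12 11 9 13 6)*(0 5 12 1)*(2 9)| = 10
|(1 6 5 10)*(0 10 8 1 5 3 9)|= |(0 10 5 8 1 6 3 9)|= 8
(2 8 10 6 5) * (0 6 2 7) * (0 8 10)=(0 6 5 7 8)(2 10)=[6, 1, 10, 3, 4, 7, 5, 8, 0, 9, 2]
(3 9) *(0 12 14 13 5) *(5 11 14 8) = (0 12 8 5)(3 9)(11 14 13) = [12, 1, 2, 9, 4, 0, 6, 7, 5, 3, 10, 14, 8, 11, 13]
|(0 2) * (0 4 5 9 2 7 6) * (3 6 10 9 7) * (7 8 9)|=30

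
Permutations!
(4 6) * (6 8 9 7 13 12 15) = (4 8 9 7 13 12 15 6) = [0, 1, 2, 3, 8, 5, 4, 13, 9, 7, 10, 11, 15, 12, 14, 6]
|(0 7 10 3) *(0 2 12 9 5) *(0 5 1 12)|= |(0 7 10 3 2)(1 12 9)|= 15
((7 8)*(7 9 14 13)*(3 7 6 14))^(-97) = (3 9 8 7)(6 13 14)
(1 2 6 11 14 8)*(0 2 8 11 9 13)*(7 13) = (0 2 6 9 7 13)(1 8)(11 14) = [2, 8, 6, 3, 4, 5, 9, 13, 1, 7, 10, 14, 12, 0, 11]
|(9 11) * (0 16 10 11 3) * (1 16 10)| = |(0 10 11 9 3)(1 16)| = 10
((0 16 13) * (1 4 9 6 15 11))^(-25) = ((0 16 13)(1 4 9 6 15 11))^(-25) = (0 13 16)(1 11 15 6 9 4)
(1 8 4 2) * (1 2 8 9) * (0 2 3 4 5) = (0 2 3 4 8 5)(1 9) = [2, 9, 3, 4, 8, 0, 6, 7, 5, 1]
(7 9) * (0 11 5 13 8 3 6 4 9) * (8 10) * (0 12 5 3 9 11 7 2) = (0 7 12 5 13 10 8 9 2)(3 6 4 11) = [7, 1, 0, 6, 11, 13, 4, 12, 9, 2, 8, 3, 5, 10]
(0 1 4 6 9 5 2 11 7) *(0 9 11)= (0 1 4 6 11 7 9 5 2)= [1, 4, 0, 3, 6, 2, 11, 9, 8, 5, 10, 7]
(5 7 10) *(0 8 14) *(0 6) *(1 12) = (0 8 14 6)(1 12)(5 7 10) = [8, 12, 2, 3, 4, 7, 0, 10, 14, 9, 5, 11, 1, 13, 6]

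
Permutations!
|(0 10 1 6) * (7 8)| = 4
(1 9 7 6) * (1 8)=[0, 9, 2, 3, 4, 5, 8, 6, 1, 7]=(1 9 7 6 8)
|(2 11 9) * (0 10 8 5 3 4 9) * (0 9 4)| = |(0 10 8 5 3)(2 11 9)| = 15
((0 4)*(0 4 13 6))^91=(0 13 6)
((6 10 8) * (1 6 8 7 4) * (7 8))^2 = (1 10 7)(4 6 8)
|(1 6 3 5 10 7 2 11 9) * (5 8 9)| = |(1 6 3 8 9)(2 11 5 10 7)| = 5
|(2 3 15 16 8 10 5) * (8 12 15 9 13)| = 21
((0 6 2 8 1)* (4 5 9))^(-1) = ((0 6 2 8 1)(4 5 9))^(-1) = (0 1 8 2 6)(4 9 5)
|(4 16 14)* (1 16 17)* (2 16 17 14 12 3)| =4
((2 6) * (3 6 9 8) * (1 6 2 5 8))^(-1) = (1 9 2 3 8 5 6)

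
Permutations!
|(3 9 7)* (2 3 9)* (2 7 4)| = 5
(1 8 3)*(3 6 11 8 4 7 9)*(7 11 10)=(1 4 11 8 6 10 7 9 3)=[0, 4, 2, 1, 11, 5, 10, 9, 6, 3, 7, 8]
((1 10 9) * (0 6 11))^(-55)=(0 11 6)(1 9 10)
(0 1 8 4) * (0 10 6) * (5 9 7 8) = [1, 5, 2, 3, 10, 9, 0, 8, 4, 7, 6] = (0 1 5 9 7 8 4 10 6)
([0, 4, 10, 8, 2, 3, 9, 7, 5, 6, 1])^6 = (1 2)(4 10)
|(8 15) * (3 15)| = 3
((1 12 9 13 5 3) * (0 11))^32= (1 9 5)(3 12 13)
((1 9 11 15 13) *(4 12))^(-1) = ((1 9 11 15 13)(4 12))^(-1) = (1 13 15 11 9)(4 12)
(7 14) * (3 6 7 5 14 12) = [0, 1, 2, 6, 4, 14, 7, 12, 8, 9, 10, 11, 3, 13, 5] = (3 6 7 12)(5 14)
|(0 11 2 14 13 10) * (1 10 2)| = 12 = |(0 11 1 10)(2 14 13)|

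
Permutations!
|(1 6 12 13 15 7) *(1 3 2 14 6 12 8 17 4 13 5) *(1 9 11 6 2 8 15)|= 26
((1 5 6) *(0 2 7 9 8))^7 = (0 7 8 2 9)(1 5 6)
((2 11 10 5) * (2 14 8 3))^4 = (2 14 11 8 10 3 5)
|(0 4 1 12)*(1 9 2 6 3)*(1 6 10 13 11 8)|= 10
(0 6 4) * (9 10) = (0 6 4)(9 10) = [6, 1, 2, 3, 0, 5, 4, 7, 8, 10, 9]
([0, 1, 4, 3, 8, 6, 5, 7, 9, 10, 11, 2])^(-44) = (2 10 8)(4 11 9)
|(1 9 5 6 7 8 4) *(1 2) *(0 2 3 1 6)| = |(0 2 6 7 8 4 3 1 9 5)| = 10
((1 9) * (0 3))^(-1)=(0 3)(1 9)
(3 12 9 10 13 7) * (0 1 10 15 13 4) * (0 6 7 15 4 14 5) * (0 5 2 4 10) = (0 1)(2 4 6 7 3 12 9 10 14)(13 15) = [1, 0, 4, 12, 6, 5, 7, 3, 8, 10, 14, 11, 9, 15, 2, 13]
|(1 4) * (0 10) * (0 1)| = 4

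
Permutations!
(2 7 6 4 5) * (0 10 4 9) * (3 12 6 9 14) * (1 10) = (0 1 10 4 5 2 7 9)(3 12 6 14) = [1, 10, 7, 12, 5, 2, 14, 9, 8, 0, 4, 11, 6, 13, 3]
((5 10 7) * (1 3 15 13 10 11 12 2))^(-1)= ((1 3 15 13 10 7 5 11 12 2))^(-1)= (1 2 12 11 5 7 10 13 15 3)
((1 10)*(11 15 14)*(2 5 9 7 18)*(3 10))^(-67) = ((1 3 10)(2 5 9 7 18)(11 15 14))^(-67) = (1 10 3)(2 7 5 18 9)(11 14 15)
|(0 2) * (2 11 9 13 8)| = 6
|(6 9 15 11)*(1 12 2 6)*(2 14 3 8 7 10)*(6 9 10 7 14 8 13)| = |(1 12 8 14 3 13 6 10 2 9 15 11)| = 12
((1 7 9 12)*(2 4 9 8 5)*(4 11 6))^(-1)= (1 12 9 4 6 11 2 5 8 7)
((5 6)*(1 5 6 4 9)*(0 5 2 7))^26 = ((0 5 4 9 1 2 7))^26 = (0 2 9 5 7 1 4)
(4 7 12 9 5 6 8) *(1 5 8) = [0, 5, 2, 3, 7, 6, 1, 12, 4, 8, 10, 11, 9] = (1 5 6)(4 7 12 9 8)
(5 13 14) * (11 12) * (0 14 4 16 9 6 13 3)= (0 14 5 3)(4 16 9 6 13)(11 12)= [14, 1, 2, 0, 16, 3, 13, 7, 8, 6, 10, 12, 11, 4, 5, 15, 9]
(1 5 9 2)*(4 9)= [0, 5, 1, 3, 9, 4, 6, 7, 8, 2]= (1 5 4 9 2)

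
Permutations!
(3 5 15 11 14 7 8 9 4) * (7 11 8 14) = (3 5 15 8 9 4)(7 14 11) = [0, 1, 2, 5, 3, 15, 6, 14, 9, 4, 10, 7, 12, 13, 11, 8]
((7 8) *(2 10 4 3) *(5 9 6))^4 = ((2 10 4 3)(5 9 6)(7 8))^4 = (10)(5 9 6)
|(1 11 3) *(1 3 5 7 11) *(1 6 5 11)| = 4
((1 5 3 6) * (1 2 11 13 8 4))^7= ((1 5 3 6 2 11 13 8 4))^7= (1 8 11 6 5 4 13 2 3)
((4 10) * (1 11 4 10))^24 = ((1 11 4))^24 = (11)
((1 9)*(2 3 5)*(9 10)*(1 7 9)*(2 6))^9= ((1 10)(2 3 5 6)(7 9))^9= (1 10)(2 3 5 6)(7 9)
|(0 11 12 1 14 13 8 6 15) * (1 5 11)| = 21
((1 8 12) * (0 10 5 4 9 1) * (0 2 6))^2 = (0 5 9 8 2)(1 12 6 10 4)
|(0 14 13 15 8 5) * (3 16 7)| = |(0 14 13 15 8 5)(3 16 7)| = 6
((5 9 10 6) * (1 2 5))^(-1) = ((1 2 5 9 10 6))^(-1) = (1 6 10 9 5 2)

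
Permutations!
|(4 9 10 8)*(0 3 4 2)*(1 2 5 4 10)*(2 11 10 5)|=|(0 3 5 4 9 1 11 10 8 2)|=10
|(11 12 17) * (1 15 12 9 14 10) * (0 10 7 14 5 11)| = |(0 10 1 15 12 17)(5 11 9)(7 14)| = 6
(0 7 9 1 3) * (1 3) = (0 7 9 3) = [7, 1, 2, 0, 4, 5, 6, 9, 8, 3]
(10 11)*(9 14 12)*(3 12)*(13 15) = (3 12 9 14)(10 11)(13 15) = [0, 1, 2, 12, 4, 5, 6, 7, 8, 14, 11, 10, 9, 15, 3, 13]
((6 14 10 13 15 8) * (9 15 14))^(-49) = ((6 9 15 8)(10 13 14))^(-49) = (6 8 15 9)(10 14 13)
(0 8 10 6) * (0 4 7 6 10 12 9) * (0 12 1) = (0 8 1)(4 7 6)(9 12) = [8, 0, 2, 3, 7, 5, 4, 6, 1, 12, 10, 11, 9]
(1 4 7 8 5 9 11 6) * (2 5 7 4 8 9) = (1 8 7 9 11 6)(2 5) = [0, 8, 5, 3, 4, 2, 1, 9, 7, 11, 10, 6]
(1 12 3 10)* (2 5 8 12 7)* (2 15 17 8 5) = (1 7 15 17 8 12 3 10) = [0, 7, 2, 10, 4, 5, 6, 15, 12, 9, 1, 11, 3, 13, 14, 17, 16, 8]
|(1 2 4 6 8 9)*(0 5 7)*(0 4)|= 9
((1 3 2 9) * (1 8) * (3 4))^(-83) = ((1 4 3 2 9 8))^(-83) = (1 4 3 2 9 8)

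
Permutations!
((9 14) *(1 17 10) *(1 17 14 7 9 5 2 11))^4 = (17)(1 11 2 5 14)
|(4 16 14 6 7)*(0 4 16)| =4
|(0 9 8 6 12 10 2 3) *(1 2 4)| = 10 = |(0 9 8 6 12 10 4 1 2 3)|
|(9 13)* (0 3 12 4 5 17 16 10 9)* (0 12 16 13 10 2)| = |(0 3 16 2)(4 5 17 13 12)(9 10)| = 20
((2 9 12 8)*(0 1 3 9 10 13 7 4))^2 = (0 3 12 2 13 4 1 9 8 10 7)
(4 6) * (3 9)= [0, 1, 2, 9, 6, 5, 4, 7, 8, 3]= (3 9)(4 6)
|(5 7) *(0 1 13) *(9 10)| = |(0 1 13)(5 7)(9 10)| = 6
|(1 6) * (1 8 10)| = 4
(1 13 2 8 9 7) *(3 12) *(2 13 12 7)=(13)(1 12 3 7)(2 8 9)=[0, 12, 8, 7, 4, 5, 6, 1, 9, 2, 10, 11, 3, 13]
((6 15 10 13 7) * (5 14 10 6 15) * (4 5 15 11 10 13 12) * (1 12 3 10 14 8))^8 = (15)(1 5 12 8 4)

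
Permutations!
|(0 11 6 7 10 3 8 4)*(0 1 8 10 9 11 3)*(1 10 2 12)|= 8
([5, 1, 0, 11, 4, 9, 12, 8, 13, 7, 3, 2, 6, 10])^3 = [7, 1, 9, 0, 4, 8, 12, 10, 3, 13, 2, 5, 6, 11]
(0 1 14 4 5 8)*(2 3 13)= (0 1 14 4 5 8)(2 3 13)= [1, 14, 3, 13, 5, 8, 6, 7, 0, 9, 10, 11, 12, 2, 4]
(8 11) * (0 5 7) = (0 5 7)(8 11) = [5, 1, 2, 3, 4, 7, 6, 0, 11, 9, 10, 8]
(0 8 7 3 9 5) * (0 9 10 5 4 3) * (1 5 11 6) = (0 8 7)(1 5 9 4 3 10 11 6) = [8, 5, 2, 10, 3, 9, 1, 0, 7, 4, 11, 6]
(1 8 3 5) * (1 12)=(1 8 3 5 12)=[0, 8, 2, 5, 4, 12, 6, 7, 3, 9, 10, 11, 1]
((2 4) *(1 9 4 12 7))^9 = (1 2)(4 7)(9 12)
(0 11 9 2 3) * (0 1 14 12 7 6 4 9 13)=(0 11 13)(1 14 12 7 6 4 9 2 3)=[11, 14, 3, 1, 9, 5, 4, 6, 8, 2, 10, 13, 7, 0, 12]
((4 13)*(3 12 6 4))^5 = (13)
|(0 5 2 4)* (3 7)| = |(0 5 2 4)(3 7)| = 4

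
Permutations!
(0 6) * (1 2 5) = (0 6)(1 2 5) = [6, 2, 5, 3, 4, 1, 0]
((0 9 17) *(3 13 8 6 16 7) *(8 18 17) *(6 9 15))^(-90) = (18)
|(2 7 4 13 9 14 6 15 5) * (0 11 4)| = |(0 11 4 13 9 14 6 15 5 2 7)| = 11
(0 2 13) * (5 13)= (0 2 5 13)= [2, 1, 5, 3, 4, 13, 6, 7, 8, 9, 10, 11, 12, 0]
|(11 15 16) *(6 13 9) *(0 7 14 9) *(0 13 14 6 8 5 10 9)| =|(0 7 6 14)(5 10 9 8)(11 15 16)| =12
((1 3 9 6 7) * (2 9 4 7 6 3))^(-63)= (1 3)(2 4)(7 9)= ((1 2 9 3 4 7))^(-63)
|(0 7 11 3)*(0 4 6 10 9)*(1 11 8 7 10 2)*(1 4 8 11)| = |(0 10 9)(2 4 6)(3 8 7 11)| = 12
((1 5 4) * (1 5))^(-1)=(4 5)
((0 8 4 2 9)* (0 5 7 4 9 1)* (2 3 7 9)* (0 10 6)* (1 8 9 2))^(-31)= (0 9 5 2 8 1 10 6)(3 4 7)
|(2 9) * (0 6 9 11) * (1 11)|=6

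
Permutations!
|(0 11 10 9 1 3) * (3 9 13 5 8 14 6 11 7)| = |(0 7 3)(1 9)(5 8 14 6 11 10 13)| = 42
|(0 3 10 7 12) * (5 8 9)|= |(0 3 10 7 12)(5 8 9)|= 15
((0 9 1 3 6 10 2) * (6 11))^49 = (0 9 1 3 11 6 10 2)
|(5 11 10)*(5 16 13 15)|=|(5 11 10 16 13 15)|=6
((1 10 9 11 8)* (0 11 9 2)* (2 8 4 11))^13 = (0 2)(1 10 8)(4 11)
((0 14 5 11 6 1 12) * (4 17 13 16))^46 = (0 6 14 1 5 12 11)(4 13)(16 17) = ((0 14 5 11 6 1 12)(4 17 13 16))^46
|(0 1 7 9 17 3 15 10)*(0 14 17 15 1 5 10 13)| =|(0 5 10 14 17 3 1 7 9 15 13)| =11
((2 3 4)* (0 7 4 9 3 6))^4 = ((0 7 4 2 6)(3 9))^4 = (9)(0 6 2 4 7)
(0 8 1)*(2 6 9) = (0 8 1)(2 6 9) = [8, 0, 6, 3, 4, 5, 9, 7, 1, 2]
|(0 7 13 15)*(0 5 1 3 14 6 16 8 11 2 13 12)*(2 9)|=|(0 7 12)(1 3 14 6 16 8 11 9 2 13 15 5)|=12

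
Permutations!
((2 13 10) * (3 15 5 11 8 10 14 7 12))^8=(2 11 3 14 10 5 12 13 8 15 7)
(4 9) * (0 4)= (0 4 9)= [4, 1, 2, 3, 9, 5, 6, 7, 8, 0]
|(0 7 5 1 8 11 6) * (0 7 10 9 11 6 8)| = 9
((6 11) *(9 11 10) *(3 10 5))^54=(11)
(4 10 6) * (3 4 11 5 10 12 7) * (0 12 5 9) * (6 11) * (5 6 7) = (0 12 5 10 11 9)(3 4 6 7) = [12, 1, 2, 4, 6, 10, 7, 3, 8, 0, 11, 9, 5]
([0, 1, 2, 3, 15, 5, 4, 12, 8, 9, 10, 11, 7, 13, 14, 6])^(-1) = [0, 1, 2, 3, 6, 5, 15, 12, 8, 9, 10, 11, 7, 13, 14, 4]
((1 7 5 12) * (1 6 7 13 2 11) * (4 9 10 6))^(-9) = ((1 13 2 11)(4 9 10 6 7 5 12))^(-9) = (1 11 2 13)(4 5 6 9 12 7 10)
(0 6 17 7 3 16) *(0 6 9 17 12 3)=[9, 1, 2, 16, 4, 5, 12, 0, 8, 17, 10, 11, 3, 13, 14, 15, 6, 7]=(0 9 17 7)(3 16 6 12)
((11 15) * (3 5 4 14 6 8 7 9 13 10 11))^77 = ((3 5 4 14 6 8 7 9 13 10 11 15))^77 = (3 8 11 14 13 5 7 15 6 10 4 9)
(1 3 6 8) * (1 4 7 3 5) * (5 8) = (1 8 4 7 3 6 5) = [0, 8, 2, 6, 7, 1, 5, 3, 4]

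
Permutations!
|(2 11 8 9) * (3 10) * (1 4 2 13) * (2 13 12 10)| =21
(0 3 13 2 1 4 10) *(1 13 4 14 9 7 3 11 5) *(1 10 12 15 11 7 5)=(0 7 3 4 12 15 11 1 14 9 5 10)(2 13)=[7, 14, 13, 4, 12, 10, 6, 3, 8, 5, 0, 1, 15, 2, 9, 11]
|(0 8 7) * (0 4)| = 4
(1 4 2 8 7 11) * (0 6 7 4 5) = (0 6 7 11 1 5)(2 8 4) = [6, 5, 8, 3, 2, 0, 7, 11, 4, 9, 10, 1]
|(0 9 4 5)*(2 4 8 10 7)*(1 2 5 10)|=9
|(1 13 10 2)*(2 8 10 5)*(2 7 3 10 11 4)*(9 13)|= 11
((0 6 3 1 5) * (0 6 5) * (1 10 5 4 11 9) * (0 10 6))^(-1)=(0 5 10 1 9 11 4)(3 6)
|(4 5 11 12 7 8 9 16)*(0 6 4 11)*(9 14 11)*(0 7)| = |(0 6 4 5 7 8 14 11 12)(9 16)| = 18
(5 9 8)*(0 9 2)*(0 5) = [9, 1, 5, 3, 4, 2, 6, 7, 0, 8] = (0 9 8)(2 5)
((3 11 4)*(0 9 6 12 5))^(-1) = ((0 9 6 12 5)(3 11 4))^(-1) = (0 5 12 6 9)(3 4 11)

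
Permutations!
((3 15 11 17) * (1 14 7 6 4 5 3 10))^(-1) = ((1 14 7 6 4 5 3 15 11 17 10))^(-1) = (1 10 17 11 15 3 5 4 6 7 14)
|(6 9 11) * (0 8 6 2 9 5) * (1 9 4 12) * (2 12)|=|(0 8 6 5)(1 9 11 12)(2 4)|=4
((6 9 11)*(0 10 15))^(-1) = (0 15 10)(6 11 9)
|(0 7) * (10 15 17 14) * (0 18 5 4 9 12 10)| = |(0 7 18 5 4 9 12 10 15 17 14)| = 11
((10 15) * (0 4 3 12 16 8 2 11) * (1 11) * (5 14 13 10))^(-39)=(0 2 12)(1 16 4)(3 11 8)(5 14 13 10 15)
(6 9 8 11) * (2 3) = (2 3)(6 9 8 11) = [0, 1, 3, 2, 4, 5, 9, 7, 11, 8, 10, 6]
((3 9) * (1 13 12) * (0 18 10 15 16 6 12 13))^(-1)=(0 1 12 6 16 15 10 18)(3 9)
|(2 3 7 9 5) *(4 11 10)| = 15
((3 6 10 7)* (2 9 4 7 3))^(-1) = (2 7 4 9)(3 10 6)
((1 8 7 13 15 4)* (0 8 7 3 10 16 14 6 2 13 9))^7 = (0 2)(1 16)(3 15)(4 10)(6 9)(7 14)(8 13)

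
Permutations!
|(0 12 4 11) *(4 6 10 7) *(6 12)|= |(12)(0 6 10 7 4 11)|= 6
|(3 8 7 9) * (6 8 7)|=6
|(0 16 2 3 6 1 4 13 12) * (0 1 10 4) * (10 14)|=|(0 16 2 3 6 14 10 4 13 12 1)|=11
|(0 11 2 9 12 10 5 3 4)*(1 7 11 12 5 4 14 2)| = 60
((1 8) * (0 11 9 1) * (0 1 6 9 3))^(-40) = (0 3 11)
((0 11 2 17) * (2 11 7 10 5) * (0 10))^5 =(0 7)(2 17 10 5)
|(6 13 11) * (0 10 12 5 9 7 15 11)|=10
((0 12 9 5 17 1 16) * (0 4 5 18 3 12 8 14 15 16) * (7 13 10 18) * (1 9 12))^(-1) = ((0 8 14 15 16 4 5 17 9 7 13 10 18 3 1))^(-1) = (0 1 3 18 10 13 7 9 17 5 4 16 15 14 8)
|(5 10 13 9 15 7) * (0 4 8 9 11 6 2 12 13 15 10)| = 40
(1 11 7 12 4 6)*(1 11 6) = [0, 6, 2, 3, 1, 5, 11, 12, 8, 9, 10, 7, 4] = (1 6 11 7 12 4)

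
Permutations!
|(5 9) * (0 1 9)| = |(0 1 9 5)| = 4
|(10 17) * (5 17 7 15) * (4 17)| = |(4 17 10 7 15 5)| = 6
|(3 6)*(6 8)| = |(3 8 6)| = 3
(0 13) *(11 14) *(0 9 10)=(0 13 9 10)(11 14)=[13, 1, 2, 3, 4, 5, 6, 7, 8, 10, 0, 14, 12, 9, 11]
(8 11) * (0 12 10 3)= (0 12 10 3)(8 11)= [12, 1, 2, 0, 4, 5, 6, 7, 11, 9, 3, 8, 10]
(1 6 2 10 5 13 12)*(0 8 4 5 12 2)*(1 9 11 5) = (0 8 4 1 6)(2 10 12 9 11 5 13) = [8, 6, 10, 3, 1, 13, 0, 7, 4, 11, 12, 5, 9, 2]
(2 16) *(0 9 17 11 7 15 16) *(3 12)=[9, 1, 0, 12, 4, 5, 6, 15, 8, 17, 10, 7, 3, 13, 14, 16, 2, 11]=(0 9 17 11 7 15 16 2)(3 12)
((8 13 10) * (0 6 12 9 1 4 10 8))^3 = (0 9 10 12 4 6 1)(8 13)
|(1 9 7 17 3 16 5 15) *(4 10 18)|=|(1 9 7 17 3 16 5 15)(4 10 18)|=24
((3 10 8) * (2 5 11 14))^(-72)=((2 5 11 14)(3 10 8))^(-72)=(14)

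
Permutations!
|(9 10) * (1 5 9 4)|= 5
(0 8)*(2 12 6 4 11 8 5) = (0 5 2 12 6 4 11 8) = [5, 1, 12, 3, 11, 2, 4, 7, 0, 9, 10, 8, 6]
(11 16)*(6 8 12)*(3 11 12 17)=(3 11 16 12 6 8 17)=[0, 1, 2, 11, 4, 5, 8, 7, 17, 9, 10, 16, 6, 13, 14, 15, 12, 3]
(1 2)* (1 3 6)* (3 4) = (1 2 4 3 6) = [0, 2, 4, 6, 3, 5, 1]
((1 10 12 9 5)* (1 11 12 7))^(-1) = (1 7 10)(5 9 12 11)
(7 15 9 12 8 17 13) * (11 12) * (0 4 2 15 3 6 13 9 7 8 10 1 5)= (0 4 2 15 7 3 6 13 8 17 9 11 12 10 1 5)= [4, 5, 15, 6, 2, 0, 13, 3, 17, 11, 1, 12, 10, 8, 14, 7, 16, 9]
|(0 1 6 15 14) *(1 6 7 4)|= 12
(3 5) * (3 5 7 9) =(3 7 9) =[0, 1, 2, 7, 4, 5, 6, 9, 8, 3]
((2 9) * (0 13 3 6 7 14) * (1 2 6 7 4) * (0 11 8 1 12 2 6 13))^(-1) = (1 8 11 14 7 3 13 9 2 12 4 6)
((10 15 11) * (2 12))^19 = ((2 12)(10 15 11))^19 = (2 12)(10 15 11)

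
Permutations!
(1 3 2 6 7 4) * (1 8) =(1 3 2 6 7 4 8) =[0, 3, 6, 2, 8, 5, 7, 4, 1]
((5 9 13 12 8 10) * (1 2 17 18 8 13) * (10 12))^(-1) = (1 9 5 10 13 12 8 18 17 2)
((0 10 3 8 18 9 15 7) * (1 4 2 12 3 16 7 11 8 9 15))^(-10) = (0 16)(1 2 3)(4 12 9)(7 10)(8 15)(11 18)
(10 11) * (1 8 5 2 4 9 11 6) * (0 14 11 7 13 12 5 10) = (0 14 11)(1 8 10 6)(2 4 9 7 13 12 5) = [14, 8, 4, 3, 9, 2, 1, 13, 10, 7, 6, 0, 5, 12, 11]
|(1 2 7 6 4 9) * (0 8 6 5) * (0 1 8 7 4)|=9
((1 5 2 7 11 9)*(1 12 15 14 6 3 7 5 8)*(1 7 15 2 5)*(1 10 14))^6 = ((1 8 7 11 9 12 2 10 14 6 3 15))^6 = (1 2)(3 9)(6 11)(7 14)(8 10)(12 15)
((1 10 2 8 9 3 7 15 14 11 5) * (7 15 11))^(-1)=(1 5 11 7 14 15 3 9 8 2 10)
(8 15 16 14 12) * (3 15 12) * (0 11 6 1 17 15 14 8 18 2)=[11, 17, 0, 14, 4, 5, 1, 7, 12, 9, 10, 6, 18, 13, 3, 16, 8, 15, 2]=(0 11 6 1 17 15 16 8 12 18 2)(3 14)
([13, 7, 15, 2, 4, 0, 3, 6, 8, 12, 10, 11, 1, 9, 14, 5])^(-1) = (0 5 15 2 3 6 7 1 12 9 13)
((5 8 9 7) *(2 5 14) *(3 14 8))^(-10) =(2 3)(5 14)(7 9 8) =((2 5 3 14)(7 8 9))^(-10)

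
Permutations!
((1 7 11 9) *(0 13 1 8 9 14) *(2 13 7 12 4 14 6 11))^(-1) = ((0 7 2 13 1 12 4 14)(6 11)(8 9))^(-1) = (0 14 4 12 1 13 2 7)(6 11)(8 9)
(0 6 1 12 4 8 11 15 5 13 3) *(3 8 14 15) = (0 6 1 12 4 14 15 5 13 8 11 3) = [6, 12, 2, 0, 14, 13, 1, 7, 11, 9, 10, 3, 4, 8, 15, 5]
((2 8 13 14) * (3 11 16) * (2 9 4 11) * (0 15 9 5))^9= ((0 15 9 4 11 16 3 2 8 13 14 5))^9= (0 13 3 4)(2 11 15 14)(5 8 16 9)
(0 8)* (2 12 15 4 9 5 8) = (0 2 12 15 4 9 5 8) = [2, 1, 12, 3, 9, 8, 6, 7, 0, 5, 10, 11, 15, 13, 14, 4]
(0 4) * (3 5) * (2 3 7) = (0 4)(2 3 5 7) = [4, 1, 3, 5, 0, 7, 6, 2]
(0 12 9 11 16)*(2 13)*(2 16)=(0 12 9 11 2 13 16)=[12, 1, 13, 3, 4, 5, 6, 7, 8, 11, 10, 2, 9, 16, 14, 15, 0]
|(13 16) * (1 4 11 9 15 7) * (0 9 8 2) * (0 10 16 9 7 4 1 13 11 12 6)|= 40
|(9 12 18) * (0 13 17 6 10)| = |(0 13 17 6 10)(9 12 18)| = 15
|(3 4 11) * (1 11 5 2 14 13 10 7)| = |(1 11 3 4 5 2 14 13 10 7)| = 10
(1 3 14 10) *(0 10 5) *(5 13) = [10, 3, 2, 14, 4, 0, 6, 7, 8, 9, 1, 11, 12, 5, 13] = (0 10 1 3 14 13 5)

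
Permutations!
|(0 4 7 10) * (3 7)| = |(0 4 3 7 10)| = 5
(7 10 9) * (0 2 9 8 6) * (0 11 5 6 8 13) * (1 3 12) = (0 2 9 7 10 13)(1 3 12)(5 6 11) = [2, 3, 9, 12, 4, 6, 11, 10, 8, 7, 13, 5, 1, 0]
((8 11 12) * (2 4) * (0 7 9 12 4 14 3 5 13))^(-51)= (0 3 4 12)(2 8 7 5)(9 13 14 11)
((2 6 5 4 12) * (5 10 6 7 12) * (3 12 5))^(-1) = ((2 7 5 4 3 12)(6 10))^(-1) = (2 12 3 4 5 7)(6 10)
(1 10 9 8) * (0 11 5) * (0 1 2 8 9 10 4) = (0 11 5 1 4)(2 8) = [11, 4, 8, 3, 0, 1, 6, 7, 2, 9, 10, 5]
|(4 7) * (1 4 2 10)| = 5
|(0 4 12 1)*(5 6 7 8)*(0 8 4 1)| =8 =|(0 1 8 5 6 7 4 12)|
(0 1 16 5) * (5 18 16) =(0 1 5)(16 18) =[1, 5, 2, 3, 4, 0, 6, 7, 8, 9, 10, 11, 12, 13, 14, 15, 18, 17, 16]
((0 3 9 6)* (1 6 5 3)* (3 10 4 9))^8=(10)(0 6 1)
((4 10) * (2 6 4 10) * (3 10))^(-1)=(2 4 6)(3 10)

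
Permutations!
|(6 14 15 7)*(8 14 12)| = |(6 12 8 14 15 7)| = 6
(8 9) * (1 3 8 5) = (1 3 8 9 5) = [0, 3, 2, 8, 4, 1, 6, 7, 9, 5]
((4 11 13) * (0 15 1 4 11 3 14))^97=(0 15 1 4 3 14)(11 13)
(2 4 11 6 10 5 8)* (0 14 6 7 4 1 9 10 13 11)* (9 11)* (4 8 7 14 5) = (0 5 7 8 2 1 11 14 6 13 9 10 4) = [5, 11, 1, 3, 0, 7, 13, 8, 2, 10, 4, 14, 12, 9, 6]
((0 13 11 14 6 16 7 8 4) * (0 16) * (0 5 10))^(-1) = (0 10 5 6 14 11 13)(4 8 7 16)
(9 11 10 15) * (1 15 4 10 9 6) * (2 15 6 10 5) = [0, 6, 15, 3, 5, 2, 1, 7, 8, 11, 4, 9, 12, 13, 14, 10] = (1 6)(2 15 10 4 5)(9 11)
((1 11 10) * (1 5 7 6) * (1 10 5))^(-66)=(11)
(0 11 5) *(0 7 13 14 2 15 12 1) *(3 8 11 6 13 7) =(0 6 13 14 2 15 12 1)(3 8 11 5) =[6, 0, 15, 8, 4, 3, 13, 7, 11, 9, 10, 5, 1, 14, 2, 12]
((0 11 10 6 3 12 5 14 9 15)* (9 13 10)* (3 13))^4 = (15)(6 13 10)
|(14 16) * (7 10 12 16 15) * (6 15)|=7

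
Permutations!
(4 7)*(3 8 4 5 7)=(3 8 4)(5 7)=[0, 1, 2, 8, 3, 7, 6, 5, 4]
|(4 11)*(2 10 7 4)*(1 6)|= 10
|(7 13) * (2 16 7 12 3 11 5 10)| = |(2 16 7 13 12 3 11 5 10)| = 9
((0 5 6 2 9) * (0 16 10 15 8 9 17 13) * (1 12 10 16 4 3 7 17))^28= ((0 5 6 2 1 12 10 15 8 9 4 3 7 17 13))^28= (0 17 3 9 15 12 2 5 13 7 4 8 10 1 6)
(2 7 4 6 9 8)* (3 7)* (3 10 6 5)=(2 10 6 9 8)(3 7 4 5)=[0, 1, 10, 7, 5, 3, 9, 4, 2, 8, 6]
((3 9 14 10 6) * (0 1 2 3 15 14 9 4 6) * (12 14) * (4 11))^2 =(0 2 11 6 12 10 1 3 4 15 14)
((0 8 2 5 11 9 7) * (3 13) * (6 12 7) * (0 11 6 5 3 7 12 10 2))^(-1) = ((0 8)(2 3 13 7 11 9 5 6 10))^(-1) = (0 8)(2 10 6 5 9 11 7 13 3)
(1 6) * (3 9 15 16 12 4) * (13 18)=[0, 6, 2, 9, 3, 5, 1, 7, 8, 15, 10, 11, 4, 18, 14, 16, 12, 17, 13]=(1 6)(3 9 15 16 12 4)(13 18)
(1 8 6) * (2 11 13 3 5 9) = (1 8 6)(2 11 13 3 5 9) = [0, 8, 11, 5, 4, 9, 1, 7, 6, 2, 10, 13, 12, 3]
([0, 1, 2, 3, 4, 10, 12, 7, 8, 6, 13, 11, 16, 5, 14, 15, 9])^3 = [0, 1, 2, 3, 4, 5, 9, 7, 8, 16, 10, 11, 6, 13, 14, 15, 12]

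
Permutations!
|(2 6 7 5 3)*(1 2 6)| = |(1 2)(3 6 7 5)| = 4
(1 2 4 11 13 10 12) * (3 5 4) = [0, 2, 3, 5, 11, 4, 6, 7, 8, 9, 12, 13, 1, 10] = (1 2 3 5 4 11 13 10 12)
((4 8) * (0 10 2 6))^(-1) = ((0 10 2 6)(4 8))^(-1) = (0 6 2 10)(4 8)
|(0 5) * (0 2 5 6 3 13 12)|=10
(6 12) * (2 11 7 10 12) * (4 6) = [0, 1, 11, 3, 6, 5, 2, 10, 8, 9, 12, 7, 4] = (2 11 7 10 12 4 6)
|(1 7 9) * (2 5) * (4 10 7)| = |(1 4 10 7 9)(2 5)| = 10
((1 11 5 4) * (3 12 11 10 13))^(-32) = (13)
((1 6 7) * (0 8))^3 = ((0 8)(1 6 7))^3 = (0 8)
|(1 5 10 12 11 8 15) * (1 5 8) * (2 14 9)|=21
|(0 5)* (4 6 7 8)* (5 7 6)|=5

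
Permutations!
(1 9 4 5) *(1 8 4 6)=(1 9 6)(4 5 8)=[0, 9, 2, 3, 5, 8, 1, 7, 4, 6]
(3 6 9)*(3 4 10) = (3 6 9 4 10) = [0, 1, 2, 6, 10, 5, 9, 7, 8, 4, 3]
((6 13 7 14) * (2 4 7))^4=(2 6 7)(4 13 14)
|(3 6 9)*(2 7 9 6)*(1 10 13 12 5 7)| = 9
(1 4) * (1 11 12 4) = (4 11 12) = [0, 1, 2, 3, 11, 5, 6, 7, 8, 9, 10, 12, 4]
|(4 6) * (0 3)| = 2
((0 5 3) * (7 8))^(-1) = (0 3 5)(7 8)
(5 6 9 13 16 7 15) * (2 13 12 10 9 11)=(2 13 16 7 15 5 6 11)(9 12 10)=[0, 1, 13, 3, 4, 6, 11, 15, 8, 12, 9, 2, 10, 16, 14, 5, 7]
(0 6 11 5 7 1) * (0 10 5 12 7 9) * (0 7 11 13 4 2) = (0 6 13 4 2)(1 10 5 9 7)(11 12) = [6, 10, 0, 3, 2, 9, 13, 1, 8, 7, 5, 12, 11, 4]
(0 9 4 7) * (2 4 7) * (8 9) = (0 8 9 7)(2 4) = [8, 1, 4, 3, 2, 5, 6, 0, 9, 7]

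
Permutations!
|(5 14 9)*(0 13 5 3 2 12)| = |(0 13 5 14 9 3 2 12)| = 8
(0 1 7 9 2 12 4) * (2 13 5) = (0 1 7 9 13 5 2 12 4) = [1, 7, 12, 3, 0, 2, 6, 9, 8, 13, 10, 11, 4, 5]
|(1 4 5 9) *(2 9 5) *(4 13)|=5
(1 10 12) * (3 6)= (1 10 12)(3 6)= [0, 10, 2, 6, 4, 5, 3, 7, 8, 9, 12, 11, 1]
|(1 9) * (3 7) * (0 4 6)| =6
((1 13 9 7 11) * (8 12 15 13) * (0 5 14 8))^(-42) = (0 14 12 13 7 1 5 8 15 9 11)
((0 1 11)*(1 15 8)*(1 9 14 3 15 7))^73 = ((0 7 1 11)(3 15 8 9 14))^73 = (0 7 1 11)(3 9 15 14 8)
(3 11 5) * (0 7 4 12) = (0 7 4 12)(3 11 5) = [7, 1, 2, 11, 12, 3, 6, 4, 8, 9, 10, 5, 0]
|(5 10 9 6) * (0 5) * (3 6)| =6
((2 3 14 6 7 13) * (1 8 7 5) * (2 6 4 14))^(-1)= (1 5 6 13 7 8)(2 3)(4 14)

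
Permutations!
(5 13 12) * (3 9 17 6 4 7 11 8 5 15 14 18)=(3 9 17 6 4 7 11 8 5 13 12 15 14 18)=[0, 1, 2, 9, 7, 13, 4, 11, 5, 17, 10, 8, 15, 12, 18, 14, 16, 6, 3]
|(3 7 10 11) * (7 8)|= |(3 8 7 10 11)|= 5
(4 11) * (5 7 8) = (4 11)(5 7 8) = [0, 1, 2, 3, 11, 7, 6, 8, 5, 9, 10, 4]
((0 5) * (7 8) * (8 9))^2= (7 8 9)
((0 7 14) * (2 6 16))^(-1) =((0 7 14)(2 6 16))^(-1) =(0 14 7)(2 16 6)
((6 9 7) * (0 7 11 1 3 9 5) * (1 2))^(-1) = (0 5 6 7)(1 2 11 9 3)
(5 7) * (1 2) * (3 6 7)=[0, 2, 1, 6, 4, 3, 7, 5]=(1 2)(3 6 7 5)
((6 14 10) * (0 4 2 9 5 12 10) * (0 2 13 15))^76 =(15)(2 14 6 10 12 5 9)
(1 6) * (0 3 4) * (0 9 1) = (0 3 4 9 1 6) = [3, 6, 2, 4, 9, 5, 0, 7, 8, 1]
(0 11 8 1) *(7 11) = (0 7 11 8 1) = [7, 0, 2, 3, 4, 5, 6, 11, 1, 9, 10, 8]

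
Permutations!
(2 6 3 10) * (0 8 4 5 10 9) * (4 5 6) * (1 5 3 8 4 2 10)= (10)(0 4 6 8 3 9)(1 5)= [4, 5, 2, 9, 6, 1, 8, 7, 3, 0, 10]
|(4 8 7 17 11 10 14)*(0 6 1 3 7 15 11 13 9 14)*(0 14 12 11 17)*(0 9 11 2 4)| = 16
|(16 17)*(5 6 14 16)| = 5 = |(5 6 14 16 17)|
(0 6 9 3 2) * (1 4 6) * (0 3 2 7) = (0 1 4 6 9 2 3 7) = [1, 4, 3, 7, 6, 5, 9, 0, 8, 2]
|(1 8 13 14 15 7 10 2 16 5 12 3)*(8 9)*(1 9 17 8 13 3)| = 14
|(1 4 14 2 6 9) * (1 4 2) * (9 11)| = 7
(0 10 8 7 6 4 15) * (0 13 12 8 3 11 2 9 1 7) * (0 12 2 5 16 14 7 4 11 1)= [10, 4, 9, 1, 15, 16, 11, 6, 12, 0, 3, 5, 8, 2, 7, 13, 14]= (0 10 3 1 4 15 13 2 9)(5 16 14 7 6 11)(8 12)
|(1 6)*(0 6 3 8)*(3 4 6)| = 3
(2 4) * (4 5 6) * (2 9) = (2 5 6 4 9) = [0, 1, 5, 3, 9, 6, 4, 7, 8, 2]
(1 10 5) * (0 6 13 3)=(0 6 13 3)(1 10 5)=[6, 10, 2, 0, 4, 1, 13, 7, 8, 9, 5, 11, 12, 3]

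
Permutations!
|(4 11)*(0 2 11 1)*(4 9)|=6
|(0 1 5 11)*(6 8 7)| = 12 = |(0 1 5 11)(6 8 7)|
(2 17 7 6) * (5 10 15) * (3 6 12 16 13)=[0, 1, 17, 6, 4, 10, 2, 12, 8, 9, 15, 11, 16, 3, 14, 5, 13, 7]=(2 17 7 12 16 13 3 6)(5 10 15)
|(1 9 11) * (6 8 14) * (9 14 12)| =|(1 14 6 8 12 9 11)| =7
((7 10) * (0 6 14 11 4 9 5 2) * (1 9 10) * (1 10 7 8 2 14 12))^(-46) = ((0 6 12 1 9 5 14 11 4 7 10 8 2))^(-46) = (0 14 2 5 8 9 10 1 7 12 4 6 11)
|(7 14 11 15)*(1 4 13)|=|(1 4 13)(7 14 11 15)|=12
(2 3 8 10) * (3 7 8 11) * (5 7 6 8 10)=[0, 1, 6, 11, 4, 7, 8, 10, 5, 9, 2, 3]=(2 6 8 5 7 10)(3 11)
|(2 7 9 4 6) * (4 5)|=|(2 7 9 5 4 6)|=6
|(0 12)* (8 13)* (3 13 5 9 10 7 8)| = |(0 12)(3 13)(5 9 10 7 8)| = 10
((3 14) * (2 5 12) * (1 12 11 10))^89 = ((1 12 2 5 11 10)(3 14))^89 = (1 10 11 5 2 12)(3 14)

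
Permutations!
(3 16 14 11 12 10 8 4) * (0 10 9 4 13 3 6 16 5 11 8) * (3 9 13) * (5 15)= (0 10)(3 15 5 11 12 13 9 4 6 16 14 8)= [10, 1, 2, 15, 6, 11, 16, 7, 3, 4, 0, 12, 13, 9, 8, 5, 14]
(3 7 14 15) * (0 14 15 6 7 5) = (0 14 6 7 15 3 5) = [14, 1, 2, 5, 4, 0, 7, 15, 8, 9, 10, 11, 12, 13, 6, 3]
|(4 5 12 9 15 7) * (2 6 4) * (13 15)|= 9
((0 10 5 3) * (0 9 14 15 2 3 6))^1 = (0 10 5 6)(2 3 9 14 15)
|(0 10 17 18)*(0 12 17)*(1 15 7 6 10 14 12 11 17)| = 24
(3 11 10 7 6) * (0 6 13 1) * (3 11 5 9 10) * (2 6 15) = (0 15 2 6 11 3 5 9 10 7 13 1) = [15, 0, 6, 5, 4, 9, 11, 13, 8, 10, 7, 3, 12, 1, 14, 2]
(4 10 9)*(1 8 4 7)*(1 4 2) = (1 8 2)(4 10 9 7) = [0, 8, 1, 3, 10, 5, 6, 4, 2, 7, 9]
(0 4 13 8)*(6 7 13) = (0 4 6 7 13 8) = [4, 1, 2, 3, 6, 5, 7, 13, 0, 9, 10, 11, 12, 8]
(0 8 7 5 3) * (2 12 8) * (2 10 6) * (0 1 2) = (0 10 6)(1 2 12 8 7 5 3) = [10, 2, 12, 1, 4, 3, 0, 5, 7, 9, 6, 11, 8]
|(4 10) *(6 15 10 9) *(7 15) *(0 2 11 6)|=9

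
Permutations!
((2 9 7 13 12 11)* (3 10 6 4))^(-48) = ((2 9 7 13 12 11)(3 10 6 4))^(-48) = (13)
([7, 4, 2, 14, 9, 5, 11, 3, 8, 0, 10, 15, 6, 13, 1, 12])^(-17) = [1, 7, 2, 9, 3, 5, 12, 4, 8, 14, 10, 6, 15, 13, 0, 11]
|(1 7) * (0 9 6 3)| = |(0 9 6 3)(1 7)| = 4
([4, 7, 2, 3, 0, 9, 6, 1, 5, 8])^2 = [0, 1, 2, 3, 4, 8, 6, 7, 9, 5]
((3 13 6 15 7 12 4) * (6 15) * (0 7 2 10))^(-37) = (0 10 2 15 13 3 4 12 7)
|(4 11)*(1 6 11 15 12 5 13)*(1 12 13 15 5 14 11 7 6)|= |(4 5 15 13 12 14 11)(6 7)|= 14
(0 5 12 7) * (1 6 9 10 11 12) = (0 5 1 6 9 10 11 12 7) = [5, 6, 2, 3, 4, 1, 9, 0, 8, 10, 11, 12, 7]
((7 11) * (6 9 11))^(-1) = (6 7 11 9)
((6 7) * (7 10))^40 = ((6 10 7))^40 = (6 10 7)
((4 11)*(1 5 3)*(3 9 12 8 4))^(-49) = ((1 5 9 12 8 4 11 3))^(-49) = (1 3 11 4 8 12 9 5)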